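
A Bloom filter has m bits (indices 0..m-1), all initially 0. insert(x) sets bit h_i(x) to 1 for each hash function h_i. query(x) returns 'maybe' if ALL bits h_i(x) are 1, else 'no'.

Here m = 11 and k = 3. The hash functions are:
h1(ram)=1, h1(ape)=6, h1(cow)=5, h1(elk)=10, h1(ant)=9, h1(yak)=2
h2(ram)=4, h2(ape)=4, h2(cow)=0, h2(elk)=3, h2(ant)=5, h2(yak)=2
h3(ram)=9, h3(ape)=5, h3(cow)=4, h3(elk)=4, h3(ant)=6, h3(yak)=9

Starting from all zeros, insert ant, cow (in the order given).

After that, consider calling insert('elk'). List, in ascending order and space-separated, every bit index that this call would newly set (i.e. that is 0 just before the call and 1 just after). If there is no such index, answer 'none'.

Answer: 3 10

Derivation:
Start: bits=00000000000
After insert 'ant': sets bits 5 6 9 -> bits=00000110010
After insert 'cow': sets bits 0 4 5 -> bits=10001110010
insert 'elk' would touch bits 3 4 10; currently bit3=0, bit4=1, bit10=0
Bits that are 0 among those (would change 0->1): 3 10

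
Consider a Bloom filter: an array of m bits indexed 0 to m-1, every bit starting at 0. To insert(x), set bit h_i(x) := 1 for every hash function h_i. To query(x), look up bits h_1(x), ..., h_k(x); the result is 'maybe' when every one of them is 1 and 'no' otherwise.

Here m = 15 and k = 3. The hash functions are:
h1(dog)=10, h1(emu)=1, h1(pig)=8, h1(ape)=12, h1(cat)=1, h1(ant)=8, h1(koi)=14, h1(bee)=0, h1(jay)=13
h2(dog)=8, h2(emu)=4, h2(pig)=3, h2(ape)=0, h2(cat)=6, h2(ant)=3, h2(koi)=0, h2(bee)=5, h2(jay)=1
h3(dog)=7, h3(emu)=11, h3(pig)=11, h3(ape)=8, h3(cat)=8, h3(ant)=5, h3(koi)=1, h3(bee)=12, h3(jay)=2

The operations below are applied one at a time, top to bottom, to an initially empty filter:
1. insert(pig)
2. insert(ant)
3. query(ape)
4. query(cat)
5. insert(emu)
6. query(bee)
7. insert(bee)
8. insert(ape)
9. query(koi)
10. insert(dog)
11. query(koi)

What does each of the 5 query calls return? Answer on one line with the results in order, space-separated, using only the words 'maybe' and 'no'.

Start: bits=000000000000000
Op 1: insert pig -> sets bits 3 8 11 -> bits=000100001001000
Op 2: insert ant -> sets bits 3 5 8 -> bits=000101001001000
Op 3: query ape -> checks bit0=0, bit8=1, bit12=0 (has a 0) -> no
Op 4: query cat -> checks bit1=0, bit6=0, bit8=1 (has a 0) -> no
Op 5: insert emu -> sets bits 1 4 11 -> bits=010111001001000
Op 6: query bee -> checks bit0=0, bit5=1, bit12=0 (has a 0) -> no
Op 7: insert bee -> sets bits 0 5 12 -> bits=110111001001100
Op 8: insert ape -> sets bits 0 8 12 -> bits=110111001001100
Op 9: query koi -> checks bit0=1, bit1=1, bit14=0 (has a 0) -> no
Op 10: insert dog -> sets bits 7 8 10 -> bits=110111011011100
Op 11: query koi -> checks bit0=1, bit1=1, bit14=0 (has a 0) -> no
Query results in order: no no no no no

Answer: no no no no no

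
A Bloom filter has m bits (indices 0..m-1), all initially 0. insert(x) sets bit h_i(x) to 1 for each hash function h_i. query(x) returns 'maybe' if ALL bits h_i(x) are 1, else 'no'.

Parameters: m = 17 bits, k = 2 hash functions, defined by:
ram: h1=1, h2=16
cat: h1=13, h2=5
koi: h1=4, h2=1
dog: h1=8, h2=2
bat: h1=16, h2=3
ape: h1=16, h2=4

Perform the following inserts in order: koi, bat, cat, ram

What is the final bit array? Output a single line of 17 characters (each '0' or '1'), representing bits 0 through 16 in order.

Answer: 01011100000001001

Derivation:
Start: bits=00000000000000000
After insert 'koi': sets bits 1 4 -> bits=01001000000000000
After insert 'bat': sets bits 3 16 -> bits=01011000000000001
After insert 'cat': sets bits 5 13 -> bits=01011100000001001
After insert 'ram': sets bits 1 16 -> bits=01011100000001001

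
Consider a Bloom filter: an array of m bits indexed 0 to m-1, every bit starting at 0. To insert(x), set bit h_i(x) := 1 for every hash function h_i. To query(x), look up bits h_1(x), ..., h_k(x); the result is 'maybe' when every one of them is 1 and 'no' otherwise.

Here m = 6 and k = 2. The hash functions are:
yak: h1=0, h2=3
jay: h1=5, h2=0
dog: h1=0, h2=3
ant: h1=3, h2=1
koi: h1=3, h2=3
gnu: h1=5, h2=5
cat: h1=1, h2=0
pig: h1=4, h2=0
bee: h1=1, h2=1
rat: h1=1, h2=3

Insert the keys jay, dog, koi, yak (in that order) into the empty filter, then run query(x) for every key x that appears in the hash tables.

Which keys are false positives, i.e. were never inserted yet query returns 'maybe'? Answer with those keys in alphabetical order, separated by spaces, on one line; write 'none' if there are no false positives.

Start: bits=000000
After insert 'jay': sets bits 0 5 -> bits=100001
After insert 'dog': sets bits 0 3 -> bits=100101
After insert 'koi': sets bits 3 -> bits=100101
After insert 'yak': sets bits 0 3 -> bits=100101
Not inserted: ant bee cat gnu pig rat — query each against bits=100101:
query ant: checks bit1=0, bit3=1 (has a 0) -> no => not a false positive
query bee: checks bit1=0 (has a 0) -> no => not a false positive
query cat: checks bit0=1, bit1=0 (has a 0) -> no => not a false positive
query gnu: checks bit5=1 (all 1) -> maybe => FALSE POSITIVE
query pig: checks bit0=1, bit4=0 (has a 0) -> no => not a false positive
query rat: checks bit1=0, bit3=1 (has a 0) -> no => not a false positive
False positives (alphabetical): gnu

Answer: gnu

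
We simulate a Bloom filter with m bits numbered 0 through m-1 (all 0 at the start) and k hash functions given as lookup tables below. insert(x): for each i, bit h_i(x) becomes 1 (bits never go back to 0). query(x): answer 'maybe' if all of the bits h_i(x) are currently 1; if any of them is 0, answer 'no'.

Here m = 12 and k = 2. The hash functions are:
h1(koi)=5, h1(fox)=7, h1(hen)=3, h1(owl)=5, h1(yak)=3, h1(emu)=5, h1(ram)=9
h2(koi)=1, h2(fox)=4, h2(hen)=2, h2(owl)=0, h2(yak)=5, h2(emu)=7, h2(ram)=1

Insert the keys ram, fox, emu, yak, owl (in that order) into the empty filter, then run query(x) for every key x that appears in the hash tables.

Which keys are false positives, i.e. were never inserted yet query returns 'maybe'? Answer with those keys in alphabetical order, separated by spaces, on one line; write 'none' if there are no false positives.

Start: bits=000000000000
After insert 'ram': sets bits 1 9 -> bits=010000000100
After insert 'fox': sets bits 4 7 -> bits=010010010100
After insert 'emu': sets bits 5 7 -> bits=010011010100
After insert 'yak': sets bits 3 5 -> bits=010111010100
After insert 'owl': sets bits 0 5 -> bits=110111010100
Not inserted: hen koi — query each against bits=110111010100:
query hen: checks bit2=0, bit3=1 (has a 0) -> no => not a false positive
query koi: checks bit1=1, bit5=1 (all 1) -> maybe => FALSE POSITIVE
False positives (alphabetical): koi

Answer: koi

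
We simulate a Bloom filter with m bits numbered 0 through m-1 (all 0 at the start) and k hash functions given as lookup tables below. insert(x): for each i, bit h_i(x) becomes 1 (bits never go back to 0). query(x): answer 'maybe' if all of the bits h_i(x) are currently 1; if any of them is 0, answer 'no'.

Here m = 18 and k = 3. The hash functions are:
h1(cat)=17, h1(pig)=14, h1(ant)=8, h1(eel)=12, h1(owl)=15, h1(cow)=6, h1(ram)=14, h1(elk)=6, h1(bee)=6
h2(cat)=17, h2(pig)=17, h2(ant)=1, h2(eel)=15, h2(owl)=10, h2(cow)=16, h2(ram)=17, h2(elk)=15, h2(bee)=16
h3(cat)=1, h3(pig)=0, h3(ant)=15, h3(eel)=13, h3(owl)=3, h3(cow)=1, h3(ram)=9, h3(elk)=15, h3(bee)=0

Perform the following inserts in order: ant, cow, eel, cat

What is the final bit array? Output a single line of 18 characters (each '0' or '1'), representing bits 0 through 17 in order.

Answer: 010000101000110111

Derivation:
Start: bits=000000000000000000
After insert 'ant': sets bits 1 8 15 -> bits=010000001000000100
After insert 'cow': sets bits 1 6 16 -> bits=010000101000000110
After insert 'eel': sets bits 12 13 15 -> bits=010000101000110110
After insert 'cat': sets bits 1 17 -> bits=010000101000110111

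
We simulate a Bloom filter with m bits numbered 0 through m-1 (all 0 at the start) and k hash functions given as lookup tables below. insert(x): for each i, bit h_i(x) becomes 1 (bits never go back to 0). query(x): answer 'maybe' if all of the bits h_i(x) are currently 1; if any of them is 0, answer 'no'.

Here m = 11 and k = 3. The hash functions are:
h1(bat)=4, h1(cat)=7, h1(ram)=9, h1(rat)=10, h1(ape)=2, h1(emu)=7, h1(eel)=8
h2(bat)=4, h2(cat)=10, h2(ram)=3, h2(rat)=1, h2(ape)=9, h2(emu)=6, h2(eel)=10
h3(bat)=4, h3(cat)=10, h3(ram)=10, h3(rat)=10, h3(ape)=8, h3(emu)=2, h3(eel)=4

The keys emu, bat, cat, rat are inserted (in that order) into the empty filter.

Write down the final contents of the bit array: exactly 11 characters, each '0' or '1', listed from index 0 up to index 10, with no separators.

Answer: 01101011001

Derivation:
Start: bits=00000000000
After insert 'emu': sets bits 2 6 7 -> bits=00100011000
After insert 'bat': sets bits 4 -> bits=00101011000
After insert 'cat': sets bits 7 10 -> bits=00101011001
After insert 'rat': sets bits 1 10 -> bits=01101011001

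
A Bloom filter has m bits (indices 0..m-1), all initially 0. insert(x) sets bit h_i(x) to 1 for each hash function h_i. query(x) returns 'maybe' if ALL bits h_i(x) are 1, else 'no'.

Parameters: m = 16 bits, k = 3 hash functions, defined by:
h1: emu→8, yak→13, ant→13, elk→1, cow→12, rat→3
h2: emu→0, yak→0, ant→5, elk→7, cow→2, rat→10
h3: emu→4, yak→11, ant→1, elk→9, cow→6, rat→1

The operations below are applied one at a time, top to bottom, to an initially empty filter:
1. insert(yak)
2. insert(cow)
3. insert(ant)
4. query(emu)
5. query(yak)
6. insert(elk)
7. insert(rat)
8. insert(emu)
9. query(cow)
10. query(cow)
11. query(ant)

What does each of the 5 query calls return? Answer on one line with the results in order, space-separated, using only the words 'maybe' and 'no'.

Start: bits=0000000000000000
Op 1: insert yak -> sets bits 0 11 13 -> bits=1000000000010100
Op 2: insert cow -> sets bits 2 6 12 -> bits=1010001000011100
Op 3: insert ant -> sets bits 1 5 13 -> bits=1110011000011100
Op 4: query emu -> checks bit0=1, bit4=0, bit8=0 (has a 0) -> no
Op 5: query yak -> checks bit0=1, bit11=1, bit13=1 (all 1) -> maybe
Op 6: insert elk -> sets bits 1 7 9 -> bits=1110011101011100
Op 7: insert rat -> sets bits 1 3 10 -> bits=1111011101111100
Op 8: insert emu -> sets bits 0 4 8 -> bits=1111111111111100
Op 9: query cow -> checks bit2=1, bit6=1, bit12=1 (all 1) -> maybe
Op 10: query cow -> checks bit2=1, bit6=1, bit12=1 (all 1) -> maybe
Op 11: query ant -> checks bit1=1, bit5=1, bit13=1 (all 1) -> maybe
Query results in order: no maybe maybe maybe maybe

Answer: no maybe maybe maybe maybe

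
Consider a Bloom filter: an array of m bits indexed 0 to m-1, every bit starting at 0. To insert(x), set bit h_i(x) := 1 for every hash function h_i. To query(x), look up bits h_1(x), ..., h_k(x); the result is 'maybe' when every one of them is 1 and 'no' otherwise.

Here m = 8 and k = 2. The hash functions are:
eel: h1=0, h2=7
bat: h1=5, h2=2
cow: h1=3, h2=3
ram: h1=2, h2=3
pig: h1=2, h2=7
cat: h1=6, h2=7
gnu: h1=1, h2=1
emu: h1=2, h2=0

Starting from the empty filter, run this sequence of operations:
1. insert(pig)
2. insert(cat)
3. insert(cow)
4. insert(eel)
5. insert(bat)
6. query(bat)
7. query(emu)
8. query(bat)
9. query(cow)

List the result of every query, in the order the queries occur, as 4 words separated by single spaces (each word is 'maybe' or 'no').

Answer: maybe maybe maybe maybe

Derivation:
Start: bits=00000000
Op 1: insert pig -> sets bits 2 7 -> bits=00100001
Op 2: insert cat -> sets bits 6 7 -> bits=00100011
Op 3: insert cow -> sets bits 3 -> bits=00110011
Op 4: insert eel -> sets bits 0 7 -> bits=10110011
Op 5: insert bat -> sets bits 2 5 -> bits=10110111
Op 6: query bat -> checks bit2=1, bit5=1 (all 1) -> maybe
Op 7: query emu -> checks bit0=1, bit2=1 (all 1) -> maybe
Op 8: query bat -> checks bit2=1, bit5=1 (all 1) -> maybe
Op 9: query cow -> checks bit3=1 (all 1) -> maybe
Query results in order: maybe maybe maybe maybe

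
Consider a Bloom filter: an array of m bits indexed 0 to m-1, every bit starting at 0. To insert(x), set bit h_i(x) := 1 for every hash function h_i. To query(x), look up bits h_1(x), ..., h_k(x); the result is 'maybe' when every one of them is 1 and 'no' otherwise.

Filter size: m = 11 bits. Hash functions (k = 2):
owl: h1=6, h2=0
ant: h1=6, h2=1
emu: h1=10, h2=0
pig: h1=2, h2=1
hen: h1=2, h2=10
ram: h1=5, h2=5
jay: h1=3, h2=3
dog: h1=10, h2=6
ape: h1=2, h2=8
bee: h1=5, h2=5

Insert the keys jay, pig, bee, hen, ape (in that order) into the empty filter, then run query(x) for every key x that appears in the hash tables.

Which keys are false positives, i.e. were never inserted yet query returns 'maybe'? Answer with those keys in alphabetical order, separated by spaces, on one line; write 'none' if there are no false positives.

Start: bits=00000000000
After insert 'jay': sets bits 3 -> bits=00010000000
After insert 'pig': sets bits 1 2 -> bits=01110000000
After insert 'bee': sets bits 5 -> bits=01110100000
After insert 'hen': sets bits 2 10 -> bits=01110100001
After insert 'ape': sets bits 2 8 -> bits=01110100101
Not inserted: ant dog emu owl ram — query each against bits=01110100101:
query ant: checks bit1=1, bit6=0 (has a 0) -> no => not a false positive
query dog: checks bit6=0, bit10=1 (has a 0) -> no => not a false positive
query emu: checks bit0=0, bit10=1 (has a 0) -> no => not a false positive
query owl: checks bit0=0, bit6=0 (has a 0) -> no => not a false positive
query ram: checks bit5=1 (all 1) -> maybe => FALSE POSITIVE
False positives (alphabetical): ram

Answer: ram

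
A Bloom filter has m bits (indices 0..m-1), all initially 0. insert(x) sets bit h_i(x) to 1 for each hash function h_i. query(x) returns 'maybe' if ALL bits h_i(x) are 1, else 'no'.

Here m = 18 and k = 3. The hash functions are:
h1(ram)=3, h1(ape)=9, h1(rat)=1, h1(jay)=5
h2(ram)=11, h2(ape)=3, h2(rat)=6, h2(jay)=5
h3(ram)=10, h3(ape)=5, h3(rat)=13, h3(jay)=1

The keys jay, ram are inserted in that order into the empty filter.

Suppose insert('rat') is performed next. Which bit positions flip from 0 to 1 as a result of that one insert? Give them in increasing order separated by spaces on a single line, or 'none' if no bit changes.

Answer: 6 13

Derivation:
Start: bits=000000000000000000
After insert 'jay': sets bits 1 5 -> bits=010001000000000000
After insert 'ram': sets bits 3 10 11 -> bits=010101000011000000
insert 'rat' would touch bits 1 6 13; currently bit1=1, bit6=0, bit13=0
Bits that are 0 among those (would change 0->1): 6 13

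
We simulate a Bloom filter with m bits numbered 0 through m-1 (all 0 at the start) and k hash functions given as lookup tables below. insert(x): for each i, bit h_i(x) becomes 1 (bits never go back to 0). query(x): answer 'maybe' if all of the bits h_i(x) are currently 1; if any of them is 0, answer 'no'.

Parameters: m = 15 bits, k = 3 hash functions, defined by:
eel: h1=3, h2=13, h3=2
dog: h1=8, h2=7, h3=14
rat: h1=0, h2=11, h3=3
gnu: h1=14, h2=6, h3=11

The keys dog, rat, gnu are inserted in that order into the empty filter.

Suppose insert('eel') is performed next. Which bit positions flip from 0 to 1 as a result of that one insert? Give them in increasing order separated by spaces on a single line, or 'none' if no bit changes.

Answer: 2 13

Derivation:
Start: bits=000000000000000
After insert 'dog': sets bits 7 8 14 -> bits=000000011000001
After insert 'rat': sets bits 0 3 11 -> bits=100100011001001
After insert 'gnu': sets bits 6 11 14 -> bits=100100111001001
insert 'eel' would touch bits 2 3 13; currently bit2=0, bit3=1, bit13=0
Bits that are 0 among those (would change 0->1): 2 13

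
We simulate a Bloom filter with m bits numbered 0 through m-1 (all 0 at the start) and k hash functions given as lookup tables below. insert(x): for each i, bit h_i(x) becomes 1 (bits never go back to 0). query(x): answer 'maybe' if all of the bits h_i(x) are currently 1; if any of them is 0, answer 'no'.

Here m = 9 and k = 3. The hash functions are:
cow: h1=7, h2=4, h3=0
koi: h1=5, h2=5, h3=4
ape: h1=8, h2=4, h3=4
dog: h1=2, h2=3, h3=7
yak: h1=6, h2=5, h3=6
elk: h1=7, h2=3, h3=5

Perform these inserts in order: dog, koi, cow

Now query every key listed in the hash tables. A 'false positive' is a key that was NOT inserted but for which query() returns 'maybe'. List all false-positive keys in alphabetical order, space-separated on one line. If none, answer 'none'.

Answer: elk

Derivation:
Start: bits=000000000
After insert 'dog': sets bits 2 3 7 -> bits=001100010
After insert 'koi': sets bits 4 5 -> bits=001111010
After insert 'cow': sets bits 0 4 7 -> bits=101111010
Not inserted: ape elk yak — query each against bits=101111010:
query ape: checks bit4=1, bit8=0 (has a 0) -> no => not a false positive
query elk: checks bit3=1, bit5=1, bit7=1 (all 1) -> maybe => FALSE POSITIVE
query yak: checks bit5=1, bit6=0 (has a 0) -> no => not a false positive
False positives (alphabetical): elk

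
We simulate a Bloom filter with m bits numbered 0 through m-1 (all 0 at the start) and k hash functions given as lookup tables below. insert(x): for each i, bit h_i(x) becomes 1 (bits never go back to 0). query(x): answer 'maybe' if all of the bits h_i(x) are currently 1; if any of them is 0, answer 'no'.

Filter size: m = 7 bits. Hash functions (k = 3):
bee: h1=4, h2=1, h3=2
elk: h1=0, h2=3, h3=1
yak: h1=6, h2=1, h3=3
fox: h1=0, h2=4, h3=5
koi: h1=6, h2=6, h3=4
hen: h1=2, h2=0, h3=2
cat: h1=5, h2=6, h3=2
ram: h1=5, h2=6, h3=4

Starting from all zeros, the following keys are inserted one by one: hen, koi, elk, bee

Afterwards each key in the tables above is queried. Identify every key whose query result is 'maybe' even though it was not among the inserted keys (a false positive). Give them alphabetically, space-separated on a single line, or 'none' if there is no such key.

Start: bits=0000000
After insert 'hen': sets bits 0 2 -> bits=1010000
After insert 'koi': sets bits 4 6 -> bits=1010101
After insert 'elk': sets bits 0 1 3 -> bits=1111101
After insert 'bee': sets bits 1 2 4 -> bits=1111101
Not inserted: cat fox ram yak — query each against bits=1111101:
query cat: checks bit2=1, bit5=0, bit6=1 (has a 0) -> no => not a false positive
query fox: checks bit0=1, bit4=1, bit5=0 (has a 0) -> no => not a false positive
query ram: checks bit4=1, bit5=0, bit6=1 (has a 0) -> no => not a false positive
query yak: checks bit1=1, bit3=1, bit6=1 (all 1) -> maybe => FALSE POSITIVE
False positives (alphabetical): yak

Answer: yak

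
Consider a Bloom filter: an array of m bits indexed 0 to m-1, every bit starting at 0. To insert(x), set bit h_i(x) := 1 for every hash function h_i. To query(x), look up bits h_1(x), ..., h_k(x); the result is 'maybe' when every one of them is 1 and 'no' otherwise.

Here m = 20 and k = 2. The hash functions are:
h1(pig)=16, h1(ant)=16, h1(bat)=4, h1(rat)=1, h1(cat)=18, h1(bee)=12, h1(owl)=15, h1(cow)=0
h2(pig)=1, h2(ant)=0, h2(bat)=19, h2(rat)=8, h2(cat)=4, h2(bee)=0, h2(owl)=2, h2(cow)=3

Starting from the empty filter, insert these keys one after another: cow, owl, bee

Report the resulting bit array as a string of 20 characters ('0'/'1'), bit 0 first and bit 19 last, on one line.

Answer: 10110000000010010000

Derivation:
Start: bits=00000000000000000000
After insert 'cow': sets bits 0 3 -> bits=10010000000000000000
After insert 'owl': sets bits 2 15 -> bits=10110000000000010000
After insert 'bee': sets bits 0 12 -> bits=10110000000010010000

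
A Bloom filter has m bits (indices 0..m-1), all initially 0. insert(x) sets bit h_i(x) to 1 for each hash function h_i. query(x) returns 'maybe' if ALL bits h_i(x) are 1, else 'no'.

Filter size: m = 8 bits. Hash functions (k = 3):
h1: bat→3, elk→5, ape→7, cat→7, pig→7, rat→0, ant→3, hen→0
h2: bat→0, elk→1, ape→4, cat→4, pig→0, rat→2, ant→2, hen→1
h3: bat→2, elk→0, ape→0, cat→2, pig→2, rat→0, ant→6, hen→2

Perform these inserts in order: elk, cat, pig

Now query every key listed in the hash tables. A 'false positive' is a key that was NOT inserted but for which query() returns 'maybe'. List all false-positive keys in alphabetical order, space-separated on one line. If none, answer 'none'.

Answer: ape hen rat

Derivation:
Start: bits=00000000
After insert 'elk': sets bits 0 1 5 -> bits=11000100
After insert 'cat': sets bits 2 4 7 -> bits=11101101
After insert 'pig': sets bits 0 2 7 -> bits=11101101
Not inserted: ant ape bat hen rat — query each against bits=11101101:
query ant: checks bit2=1, bit3=0, bit6=0 (has a 0) -> no => not a false positive
query ape: checks bit0=1, bit4=1, bit7=1 (all 1) -> maybe => FALSE POSITIVE
query bat: checks bit0=1, bit2=1, bit3=0 (has a 0) -> no => not a false positive
query hen: checks bit0=1, bit1=1, bit2=1 (all 1) -> maybe => FALSE POSITIVE
query rat: checks bit0=1, bit2=1 (all 1) -> maybe => FALSE POSITIVE
False positives (alphabetical): ape hen rat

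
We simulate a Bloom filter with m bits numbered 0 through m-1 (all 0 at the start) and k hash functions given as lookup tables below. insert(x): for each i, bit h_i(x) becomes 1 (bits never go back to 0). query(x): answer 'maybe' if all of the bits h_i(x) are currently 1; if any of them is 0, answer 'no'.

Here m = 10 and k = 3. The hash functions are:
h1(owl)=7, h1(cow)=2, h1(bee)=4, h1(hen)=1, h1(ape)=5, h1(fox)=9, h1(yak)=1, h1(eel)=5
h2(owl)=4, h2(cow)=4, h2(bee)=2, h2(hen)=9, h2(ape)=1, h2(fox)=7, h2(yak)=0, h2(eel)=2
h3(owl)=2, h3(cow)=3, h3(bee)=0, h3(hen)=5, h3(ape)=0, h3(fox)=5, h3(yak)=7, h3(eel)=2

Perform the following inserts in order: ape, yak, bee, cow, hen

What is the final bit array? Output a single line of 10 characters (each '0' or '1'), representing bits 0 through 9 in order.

Start: bits=0000000000
After insert 'ape': sets bits 0 1 5 -> bits=1100010000
After insert 'yak': sets bits 0 1 7 -> bits=1100010100
After insert 'bee': sets bits 0 2 4 -> bits=1110110100
After insert 'cow': sets bits 2 3 4 -> bits=1111110100
After insert 'hen': sets bits 1 5 9 -> bits=1111110101

Answer: 1111110101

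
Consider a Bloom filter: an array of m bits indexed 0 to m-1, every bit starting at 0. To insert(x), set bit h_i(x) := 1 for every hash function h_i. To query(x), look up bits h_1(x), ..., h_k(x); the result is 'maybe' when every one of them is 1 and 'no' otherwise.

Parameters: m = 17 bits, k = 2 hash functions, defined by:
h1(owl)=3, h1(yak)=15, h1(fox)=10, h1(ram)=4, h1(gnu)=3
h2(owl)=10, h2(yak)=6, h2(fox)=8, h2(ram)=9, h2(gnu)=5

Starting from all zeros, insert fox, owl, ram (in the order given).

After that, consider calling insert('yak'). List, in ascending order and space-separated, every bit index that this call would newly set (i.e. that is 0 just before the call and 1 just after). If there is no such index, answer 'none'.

Answer: 6 15

Derivation:
Start: bits=00000000000000000
After insert 'fox': sets bits 8 10 -> bits=00000000101000000
After insert 'owl': sets bits 3 10 -> bits=00010000101000000
After insert 'ram': sets bits 4 9 -> bits=00011000111000000
insert 'yak' would touch bits 6 15; currently bit6=0, bit15=0
Bits that are 0 among those (would change 0->1): 6 15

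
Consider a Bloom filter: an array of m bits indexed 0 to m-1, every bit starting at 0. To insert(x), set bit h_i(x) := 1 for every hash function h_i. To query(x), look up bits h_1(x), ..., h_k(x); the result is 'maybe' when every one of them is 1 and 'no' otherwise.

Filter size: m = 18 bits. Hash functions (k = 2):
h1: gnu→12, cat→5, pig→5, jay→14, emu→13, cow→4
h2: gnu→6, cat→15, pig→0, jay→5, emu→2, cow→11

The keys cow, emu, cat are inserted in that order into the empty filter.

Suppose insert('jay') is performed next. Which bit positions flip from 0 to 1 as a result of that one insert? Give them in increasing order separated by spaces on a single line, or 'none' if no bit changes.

Start: bits=000000000000000000
After insert 'cow': sets bits 4 11 -> bits=000010000001000000
After insert 'emu': sets bits 2 13 -> bits=001010000001010000
After insert 'cat': sets bits 5 15 -> bits=001011000001010100
insert 'jay' would touch bits 5 14; currently bit5=1, bit14=0
Bits that are 0 among those (would change 0->1): 14

Answer: 14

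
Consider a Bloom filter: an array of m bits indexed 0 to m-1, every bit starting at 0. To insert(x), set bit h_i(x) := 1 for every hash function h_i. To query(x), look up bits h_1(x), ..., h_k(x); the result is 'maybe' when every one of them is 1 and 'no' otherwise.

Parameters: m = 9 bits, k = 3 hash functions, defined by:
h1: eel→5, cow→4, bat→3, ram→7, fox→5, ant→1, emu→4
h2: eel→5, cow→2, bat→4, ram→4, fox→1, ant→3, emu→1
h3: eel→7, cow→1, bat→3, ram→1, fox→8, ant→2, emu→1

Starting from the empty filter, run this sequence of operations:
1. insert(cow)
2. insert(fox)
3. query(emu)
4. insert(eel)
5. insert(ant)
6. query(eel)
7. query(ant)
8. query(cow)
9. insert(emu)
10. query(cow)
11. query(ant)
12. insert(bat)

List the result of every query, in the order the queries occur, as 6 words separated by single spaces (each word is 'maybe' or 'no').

Answer: maybe maybe maybe maybe maybe maybe

Derivation:
Start: bits=000000000
Op 1: insert cow -> sets bits 1 2 4 -> bits=011010000
Op 2: insert fox -> sets bits 1 5 8 -> bits=011011001
Op 3: query emu -> checks bit1=1, bit4=1 (all 1) -> maybe
Op 4: insert eel -> sets bits 5 7 -> bits=011011011
Op 5: insert ant -> sets bits 1 2 3 -> bits=011111011
Op 6: query eel -> checks bit5=1, bit7=1 (all 1) -> maybe
Op 7: query ant -> checks bit1=1, bit2=1, bit3=1 (all 1) -> maybe
Op 8: query cow -> checks bit1=1, bit2=1, bit4=1 (all 1) -> maybe
Op 9: insert emu -> sets bits 1 4 -> bits=011111011
Op 10: query cow -> checks bit1=1, bit2=1, bit4=1 (all 1) -> maybe
Op 11: query ant -> checks bit1=1, bit2=1, bit3=1 (all 1) -> maybe
Op 12: insert bat -> sets bits 3 4 -> bits=011111011
Query results in order: maybe maybe maybe maybe maybe maybe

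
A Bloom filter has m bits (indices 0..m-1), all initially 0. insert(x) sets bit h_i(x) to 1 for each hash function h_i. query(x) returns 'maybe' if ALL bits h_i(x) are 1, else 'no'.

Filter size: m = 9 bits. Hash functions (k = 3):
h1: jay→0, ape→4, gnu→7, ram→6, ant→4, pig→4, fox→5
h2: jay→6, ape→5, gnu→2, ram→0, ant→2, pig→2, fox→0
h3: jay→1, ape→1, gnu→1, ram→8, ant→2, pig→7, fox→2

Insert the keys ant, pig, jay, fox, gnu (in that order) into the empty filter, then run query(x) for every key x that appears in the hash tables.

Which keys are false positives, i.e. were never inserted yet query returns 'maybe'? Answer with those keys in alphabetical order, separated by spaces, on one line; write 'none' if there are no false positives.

Answer: ape

Derivation:
Start: bits=000000000
After insert 'ant': sets bits 2 4 -> bits=001010000
After insert 'pig': sets bits 2 4 7 -> bits=001010010
After insert 'jay': sets bits 0 1 6 -> bits=111010110
After insert 'fox': sets bits 0 2 5 -> bits=111011110
After insert 'gnu': sets bits 1 2 7 -> bits=111011110
Not inserted: ape ram — query each against bits=111011110:
query ape: checks bit1=1, bit4=1, bit5=1 (all 1) -> maybe => FALSE POSITIVE
query ram: checks bit0=1, bit6=1, bit8=0 (has a 0) -> no => not a false positive
False positives (alphabetical): ape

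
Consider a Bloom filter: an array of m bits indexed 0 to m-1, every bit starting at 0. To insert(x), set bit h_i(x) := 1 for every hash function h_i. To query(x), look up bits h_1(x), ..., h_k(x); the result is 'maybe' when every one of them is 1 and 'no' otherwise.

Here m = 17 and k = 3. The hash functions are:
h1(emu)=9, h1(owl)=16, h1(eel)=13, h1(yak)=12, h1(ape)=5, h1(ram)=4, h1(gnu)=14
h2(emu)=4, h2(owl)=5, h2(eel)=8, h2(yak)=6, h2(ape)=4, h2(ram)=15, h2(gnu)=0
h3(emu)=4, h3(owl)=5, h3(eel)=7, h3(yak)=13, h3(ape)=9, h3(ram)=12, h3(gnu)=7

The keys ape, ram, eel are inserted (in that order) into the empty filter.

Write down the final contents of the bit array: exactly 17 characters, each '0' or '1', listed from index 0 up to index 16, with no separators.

Answer: 00001101110011010

Derivation:
Start: bits=00000000000000000
After insert 'ape': sets bits 4 5 9 -> bits=00001100010000000
After insert 'ram': sets bits 4 12 15 -> bits=00001100010010010
After insert 'eel': sets bits 7 8 13 -> bits=00001101110011010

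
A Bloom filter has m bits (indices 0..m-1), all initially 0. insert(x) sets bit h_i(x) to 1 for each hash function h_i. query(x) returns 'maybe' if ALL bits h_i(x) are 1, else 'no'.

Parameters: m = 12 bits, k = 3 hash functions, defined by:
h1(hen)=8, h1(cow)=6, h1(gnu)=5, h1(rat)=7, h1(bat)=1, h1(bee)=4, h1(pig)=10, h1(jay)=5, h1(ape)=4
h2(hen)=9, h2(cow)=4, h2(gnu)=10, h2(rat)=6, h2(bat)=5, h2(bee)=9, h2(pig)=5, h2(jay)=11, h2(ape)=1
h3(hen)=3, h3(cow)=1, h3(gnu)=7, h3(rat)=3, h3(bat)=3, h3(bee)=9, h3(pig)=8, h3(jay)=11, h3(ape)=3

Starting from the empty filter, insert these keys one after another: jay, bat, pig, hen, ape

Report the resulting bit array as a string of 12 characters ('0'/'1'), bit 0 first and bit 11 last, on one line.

Start: bits=000000000000
After insert 'jay': sets bits 5 11 -> bits=000001000001
After insert 'bat': sets bits 1 3 5 -> bits=010101000001
After insert 'pig': sets bits 5 8 10 -> bits=010101001011
After insert 'hen': sets bits 3 8 9 -> bits=010101001111
After insert 'ape': sets bits 1 3 4 -> bits=010111001111

Answer: 010111001111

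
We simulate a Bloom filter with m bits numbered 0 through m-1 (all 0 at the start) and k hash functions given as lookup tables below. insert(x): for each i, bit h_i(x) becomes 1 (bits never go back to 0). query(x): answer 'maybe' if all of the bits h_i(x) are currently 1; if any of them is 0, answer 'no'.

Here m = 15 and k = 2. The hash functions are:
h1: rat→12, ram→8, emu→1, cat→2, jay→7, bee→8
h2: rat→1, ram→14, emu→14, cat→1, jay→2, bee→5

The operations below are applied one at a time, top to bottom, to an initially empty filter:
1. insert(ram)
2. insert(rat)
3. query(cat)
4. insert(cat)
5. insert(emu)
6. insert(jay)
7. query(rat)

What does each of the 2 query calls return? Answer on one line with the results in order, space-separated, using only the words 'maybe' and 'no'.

Answer: no maybe

Derivation:
Start: bits=000000000000000
Op 1: insert ram -> sets bits 8 14 -> bits=000000001000001
Op 2: insert rat -> sets bits 1 12 -> bits=010000001000101
Op 3: query cat -> checks bit1=1, bit2=0 (has a 0) -> no
Op 4: insert cat -> sets bits 1 2 -> bits=011000001000101
Op 5: insert emu -> sets bits 1 14 -> bits=011000001000101
Op 6: insert jay -> sets bits 2 7 -> bits=011000011000101
Op 7: query rat -> checks bit1=1, bit12=1 (all 1) -> maybe
Query results in order: no maybe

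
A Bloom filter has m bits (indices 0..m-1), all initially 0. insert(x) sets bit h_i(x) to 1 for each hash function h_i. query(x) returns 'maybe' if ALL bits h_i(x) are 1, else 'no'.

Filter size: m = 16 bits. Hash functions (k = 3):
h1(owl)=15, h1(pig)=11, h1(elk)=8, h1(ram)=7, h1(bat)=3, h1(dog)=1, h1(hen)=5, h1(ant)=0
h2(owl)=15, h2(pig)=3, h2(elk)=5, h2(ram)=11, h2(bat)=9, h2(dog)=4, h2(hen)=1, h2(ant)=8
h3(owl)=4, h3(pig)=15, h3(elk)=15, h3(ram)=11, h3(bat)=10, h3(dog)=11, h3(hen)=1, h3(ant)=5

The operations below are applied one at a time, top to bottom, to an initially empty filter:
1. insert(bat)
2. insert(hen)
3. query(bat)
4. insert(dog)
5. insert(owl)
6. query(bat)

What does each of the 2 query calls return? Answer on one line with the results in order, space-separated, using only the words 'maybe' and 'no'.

Start: bits=0000000000000000
Op 1: insert bat -> sets bits 3 9 10 -> bits=0001000001100000
Op 2: insert hen -> sets bits 1 5 -> bits=0101010001100000
Op 3: query bat -> checks bit3=1, bit9=1, bit10=1 (all 1) -> maybe
Op 4: insert dog -> sets bits 1 4 11 -> bits=0101110001110000
Op 5: insert owl -> sets bits 4 15 -> bits=0101110001110001
Op 6: query bat -> checks bit3=1, bit9=1, bit10=1 (all 1) -> maybe
Query results in order: maybe maybe

Answer: maybe maybe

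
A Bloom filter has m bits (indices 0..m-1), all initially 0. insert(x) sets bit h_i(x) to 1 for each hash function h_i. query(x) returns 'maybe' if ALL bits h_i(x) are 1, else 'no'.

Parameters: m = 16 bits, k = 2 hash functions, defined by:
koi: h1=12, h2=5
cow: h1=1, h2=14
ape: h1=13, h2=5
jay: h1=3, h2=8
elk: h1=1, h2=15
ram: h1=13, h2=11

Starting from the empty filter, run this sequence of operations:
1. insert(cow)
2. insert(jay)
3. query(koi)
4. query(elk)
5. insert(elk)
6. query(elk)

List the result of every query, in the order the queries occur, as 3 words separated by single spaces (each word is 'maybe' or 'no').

Answer: no no maybe

Derivation:
Start: bits=0000000000000000
Op 1: insert cow -> sets bits 1 14 -> bits=0100000000000010
Op 2: insert jay -> sets bits 3 8 -> bits=0101000010000010
Op 3: query koi -> checks bit5=0, bit12=0 (has a 0) -> no
Op 4: query elk -> checks bit1=1, bit15=0 (has a 0) -> no
Op 5: insert elk -> sets bits 1 15 -> bits=0101000010000011
Op 6: query elk -> checks bit1=1, bit15=1 (all 1) -> maybe
Query results in order: no no maybe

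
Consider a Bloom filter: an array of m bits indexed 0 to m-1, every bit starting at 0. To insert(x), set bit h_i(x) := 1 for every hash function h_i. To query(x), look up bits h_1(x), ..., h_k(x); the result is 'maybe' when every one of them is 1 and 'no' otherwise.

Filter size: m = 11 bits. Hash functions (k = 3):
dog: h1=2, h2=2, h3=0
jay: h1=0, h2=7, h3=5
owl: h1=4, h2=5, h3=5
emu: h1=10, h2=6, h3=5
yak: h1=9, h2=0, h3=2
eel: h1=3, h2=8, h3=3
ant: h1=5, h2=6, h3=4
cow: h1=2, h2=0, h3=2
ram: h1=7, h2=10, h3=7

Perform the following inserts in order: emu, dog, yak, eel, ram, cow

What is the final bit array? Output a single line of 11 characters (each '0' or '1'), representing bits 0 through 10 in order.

Start: bits=00000000000
After insert 'emu': sets bits 5 6 10 -> bits=00000110001
After insert 'dog': sets bits 0 2 -> bits=10100110001
After insert 'yak': sets bits 0 2 9 -> bits=10100110011
After insert 'eel': sets bits 3 8 -> bits=10110110111
After insert 'ram': sets bits 7 10 -> bits=10110111111
After insert 'cow': sets bits 0 2 -> bits=10110111111

Answer: 10110111111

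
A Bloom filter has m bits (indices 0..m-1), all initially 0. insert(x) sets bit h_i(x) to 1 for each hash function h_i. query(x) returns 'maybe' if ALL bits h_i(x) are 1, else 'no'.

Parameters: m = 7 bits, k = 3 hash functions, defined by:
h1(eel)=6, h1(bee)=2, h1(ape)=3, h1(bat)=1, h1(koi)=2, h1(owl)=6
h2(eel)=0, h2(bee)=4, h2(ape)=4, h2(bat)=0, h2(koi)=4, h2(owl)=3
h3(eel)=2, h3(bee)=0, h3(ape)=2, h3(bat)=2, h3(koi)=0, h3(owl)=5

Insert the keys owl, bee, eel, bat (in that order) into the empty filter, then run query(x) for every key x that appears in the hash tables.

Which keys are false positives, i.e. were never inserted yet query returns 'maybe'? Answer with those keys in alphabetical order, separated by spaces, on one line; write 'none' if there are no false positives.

Answer: ape koi

Derivation:
Start: bits=0000000
After insert 'owl': sets bits 3 5 6 -> bits=0001011
After insert 'bee': sets bits 0 2 4 -> bits=1011111
After insert 'eel': sets bits 0 2 6 -> bits=1011111
After insert 'bat': sets bits 0 1 2 -> bits=1111111
Not inserted: ape koi — query each against bits=1111111:
query ape: checks bit2=1, bit3=1, bit4=1 (all 1) -> maybe => FALSE POSITIVE
query koi: checks bit0=1, bit2=1, bit4=1 (all 1) -> maybe => FALSE POSITIVE
False positives (alphabetical): ape koi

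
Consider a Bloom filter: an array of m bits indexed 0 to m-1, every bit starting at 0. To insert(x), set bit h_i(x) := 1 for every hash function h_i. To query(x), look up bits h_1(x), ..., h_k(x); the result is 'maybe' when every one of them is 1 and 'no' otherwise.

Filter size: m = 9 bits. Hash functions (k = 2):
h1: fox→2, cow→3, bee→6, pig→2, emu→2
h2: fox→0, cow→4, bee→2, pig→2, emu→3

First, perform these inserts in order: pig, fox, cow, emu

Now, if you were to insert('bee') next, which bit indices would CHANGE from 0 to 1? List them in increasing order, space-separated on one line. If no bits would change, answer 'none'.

Start: bits=000000000
After insert 'pig': sets bits 2 -> bits=001000000
After insert 'fox': sets bits 0 2 -> bits=101000000
After insert 'cow': sets bits 3 4 -> bits=101110000
After insert 'emu': sets bits 2 3 -> bits=101110000
insert 'bee' would touch bits 2 6; currently bit2=1, bit6=0
Bits that are 0 among those (would change 0->1): 6

Answer: 6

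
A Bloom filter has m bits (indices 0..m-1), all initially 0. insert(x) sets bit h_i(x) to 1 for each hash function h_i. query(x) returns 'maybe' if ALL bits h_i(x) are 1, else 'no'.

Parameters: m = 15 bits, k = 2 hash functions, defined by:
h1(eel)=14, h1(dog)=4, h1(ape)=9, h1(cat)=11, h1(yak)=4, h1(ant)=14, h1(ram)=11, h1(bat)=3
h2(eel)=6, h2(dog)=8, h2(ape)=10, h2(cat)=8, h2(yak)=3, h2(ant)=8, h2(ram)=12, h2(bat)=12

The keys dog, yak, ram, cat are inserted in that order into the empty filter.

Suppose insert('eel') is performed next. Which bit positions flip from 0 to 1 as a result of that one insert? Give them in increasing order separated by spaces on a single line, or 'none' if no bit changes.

Start: bits=000000000000000
After insert 'dog': sets bits 4 8 -> bits=000010001000000
After insert 'yak': sets bits 3 4 -> bits=000110001000000
After insert 'ram': sets bits 11 12 -> bits=000110001001100
After insert 'cat': sets bits 8 11 -> bits=000110001001100
insert 'eel' would touch bits 6 14; currently bit6=0, bit14=0
Bits that are 0 among those (would change 0->1): 6 14

Answer: 6 14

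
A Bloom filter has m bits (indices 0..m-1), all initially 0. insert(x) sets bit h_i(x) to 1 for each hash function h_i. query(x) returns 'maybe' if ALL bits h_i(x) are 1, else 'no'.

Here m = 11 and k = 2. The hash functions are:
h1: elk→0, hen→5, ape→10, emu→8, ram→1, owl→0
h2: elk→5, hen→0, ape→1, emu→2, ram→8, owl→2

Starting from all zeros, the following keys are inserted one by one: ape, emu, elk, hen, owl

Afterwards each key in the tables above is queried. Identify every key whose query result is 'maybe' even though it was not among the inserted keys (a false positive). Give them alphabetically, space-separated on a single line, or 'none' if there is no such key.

Answer: ram

Derivation:
Start: bits=00000000000
After insert 'ape': sets bits 1 10 -> bits=01000000001
After insert 'emu': sets bits 2 8 -> bits=01100000101
After insert 'elk': sets bits 0 5 -> bits=11100100101
After insert 'hen': sets bits 0 5 -> bits=11100100101
After insert 'owl': sets bits 0 2 -> bits=11100100101
Not inserted: ram — query each against bits=11100100101:
query ram: checks bit1=1, bit8=1 (all 1) -> maybe => FALSE POSITIVE
False positives (alphabetical): ram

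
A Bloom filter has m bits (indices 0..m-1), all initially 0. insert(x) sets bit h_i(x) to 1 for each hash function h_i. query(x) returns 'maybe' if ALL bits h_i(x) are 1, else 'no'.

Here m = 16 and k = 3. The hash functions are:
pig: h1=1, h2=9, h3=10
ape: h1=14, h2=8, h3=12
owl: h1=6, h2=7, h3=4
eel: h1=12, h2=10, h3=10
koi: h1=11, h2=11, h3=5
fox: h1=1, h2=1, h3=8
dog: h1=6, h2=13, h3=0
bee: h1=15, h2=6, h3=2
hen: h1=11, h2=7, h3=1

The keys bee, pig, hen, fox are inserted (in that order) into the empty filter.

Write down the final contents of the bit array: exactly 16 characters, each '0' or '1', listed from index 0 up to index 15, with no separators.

Start: bits=0000000000000000
After insert 'bee': sets bits 2 6 15 -> bits=0010001000000001
After insert 'pig': sets bits 1 9 10 -> bits=0110001001100001
After insert 'hen': sets bits 1 7 11 -> bits=0110001101110001
After insert 'fox': sets bits 1 8 -> bits=0110001111110001

Answer: 0110001111110001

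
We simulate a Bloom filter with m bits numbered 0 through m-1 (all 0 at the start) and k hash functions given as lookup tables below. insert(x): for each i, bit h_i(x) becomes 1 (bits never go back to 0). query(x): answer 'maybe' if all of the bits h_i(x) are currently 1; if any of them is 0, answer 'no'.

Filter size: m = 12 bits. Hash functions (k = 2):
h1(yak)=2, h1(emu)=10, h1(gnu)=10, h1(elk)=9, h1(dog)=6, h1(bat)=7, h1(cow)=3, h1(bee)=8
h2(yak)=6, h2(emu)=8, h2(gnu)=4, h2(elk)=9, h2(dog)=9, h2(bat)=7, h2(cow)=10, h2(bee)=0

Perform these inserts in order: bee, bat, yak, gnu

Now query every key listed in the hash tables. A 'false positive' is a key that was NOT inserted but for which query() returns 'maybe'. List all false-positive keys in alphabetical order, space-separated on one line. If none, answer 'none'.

Start: bits=000000000000
After insert 'bee': sets bits 0 8 -> bits=100000001000
After insert 'bat': sets bits 7 -> bits=100000011000
After insert 'yak': sets bits 2 6 -> bits=101000111000
After insert 'gnu': sets bits 4 10 -> bits=101010111010
Not inserted: cow dog elk emu — query each against bits=101010111010:
query cow: checks bit3=0, bit10=1 (has a 0) -> no => not a false positive
query dog: checks bit6=1, bit9=0 (has a 0) -> no => not a false positive
query elk: checks bit9=0 (has a 0) -> no => not a false positive
query emu: checks bit8=1, bit10=1 (all 1) -> maybe => FALSE POSITIVE
False positives (alphabetical): emu

Answer: emu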